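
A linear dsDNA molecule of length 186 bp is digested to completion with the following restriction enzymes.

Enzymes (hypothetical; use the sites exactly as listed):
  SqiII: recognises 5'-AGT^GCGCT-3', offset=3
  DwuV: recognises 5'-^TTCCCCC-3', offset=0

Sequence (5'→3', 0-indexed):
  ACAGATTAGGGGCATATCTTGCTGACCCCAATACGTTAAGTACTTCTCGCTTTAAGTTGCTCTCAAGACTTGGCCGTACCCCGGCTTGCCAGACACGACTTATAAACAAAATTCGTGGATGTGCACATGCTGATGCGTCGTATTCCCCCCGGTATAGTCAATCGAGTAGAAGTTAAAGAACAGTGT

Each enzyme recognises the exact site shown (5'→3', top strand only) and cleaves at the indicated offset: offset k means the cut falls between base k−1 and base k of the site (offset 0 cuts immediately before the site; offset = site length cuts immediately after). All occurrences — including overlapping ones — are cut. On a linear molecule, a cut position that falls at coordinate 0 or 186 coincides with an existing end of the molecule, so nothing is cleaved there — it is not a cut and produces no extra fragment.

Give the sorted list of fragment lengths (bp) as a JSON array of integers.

Scan for sites:
  SqiII (AGTGCGCT, off=3): no sites
  DwuV (TTCCCCC, off=0): starts [142] → cuts [142]

Pooled cuts: [142]

Fragment lengths:
  [0,142): 142 bp
  [142,186): 44 bp

[44,142]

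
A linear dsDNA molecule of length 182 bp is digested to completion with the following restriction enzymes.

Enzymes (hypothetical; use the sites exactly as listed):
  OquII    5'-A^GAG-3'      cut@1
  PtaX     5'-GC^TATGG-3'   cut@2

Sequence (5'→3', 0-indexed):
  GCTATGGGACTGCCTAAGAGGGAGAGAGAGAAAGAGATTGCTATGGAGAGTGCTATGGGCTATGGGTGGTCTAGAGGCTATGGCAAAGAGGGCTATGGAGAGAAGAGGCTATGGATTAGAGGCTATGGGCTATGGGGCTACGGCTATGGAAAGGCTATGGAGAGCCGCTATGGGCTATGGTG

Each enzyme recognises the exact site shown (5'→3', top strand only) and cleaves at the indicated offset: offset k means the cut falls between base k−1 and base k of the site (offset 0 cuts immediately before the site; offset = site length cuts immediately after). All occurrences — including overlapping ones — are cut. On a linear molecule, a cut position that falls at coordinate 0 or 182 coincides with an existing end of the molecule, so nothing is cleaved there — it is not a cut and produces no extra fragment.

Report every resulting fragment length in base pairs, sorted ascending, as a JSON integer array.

Per-enzyme occurrences:
  OquII (AGAG, off=1): starts [16, 22, 24, 26, 32, 46, 72, 86, 98, 103, 117, 160] → cuts [17, 23, 25, 27, 33, 47, 73, 87, 99, 104, 118, 161]
  PtaX (GCTATGG, off=2): starts [0, 39, 51, 58, 76, 91, 107, 121, 128, 142, 153, 166, 173] → cuts [2, 41, 53, 60, 78, 93, 109, 123, 130, 144, 155, 168, 175]

All cut coordinates (distinct, sorted): [2, 17, 23, 25, 27, 33, 41, 47, 53, 60, 73, 78, 87, 93, 99, 104, 109, 118, 123, 130, 144, 155, 161, 168, 175]

Fragments:
  [0,2): 2 bp
  [2,17): 15 bp
  [17,23): 6 bp
  [23,25): 2 bp
  [25,27): 2 bp
  [27,33): 6 bp
  [33,41): 8 bp
  [41,47): 6 bp
  [47,53): 6 bp
  [53,60): 7 bp
  [60,73): 13 bp
  [73,78): 5 bp
  [78,87): 9 bp
  [87,93): 6 bp
  [93,99): 6 bp
  [99,104): 5 bp
  [104,109): 5 bp
  [109,118): 9 bp
  [118,123): 5 bp
  [123,130): 7 bp
  [130,144): 14 bp
  [144,155): 11 bp
  [155,161): 6 bp
  [161,168): 7 bp
  [168,175): 7 bp
  [175,182): 7 bp

[2,2,2,5,5,5,5,6,6,6,6,6,6,6,7,7,7,7,7,8,9,9,11,13,14,15]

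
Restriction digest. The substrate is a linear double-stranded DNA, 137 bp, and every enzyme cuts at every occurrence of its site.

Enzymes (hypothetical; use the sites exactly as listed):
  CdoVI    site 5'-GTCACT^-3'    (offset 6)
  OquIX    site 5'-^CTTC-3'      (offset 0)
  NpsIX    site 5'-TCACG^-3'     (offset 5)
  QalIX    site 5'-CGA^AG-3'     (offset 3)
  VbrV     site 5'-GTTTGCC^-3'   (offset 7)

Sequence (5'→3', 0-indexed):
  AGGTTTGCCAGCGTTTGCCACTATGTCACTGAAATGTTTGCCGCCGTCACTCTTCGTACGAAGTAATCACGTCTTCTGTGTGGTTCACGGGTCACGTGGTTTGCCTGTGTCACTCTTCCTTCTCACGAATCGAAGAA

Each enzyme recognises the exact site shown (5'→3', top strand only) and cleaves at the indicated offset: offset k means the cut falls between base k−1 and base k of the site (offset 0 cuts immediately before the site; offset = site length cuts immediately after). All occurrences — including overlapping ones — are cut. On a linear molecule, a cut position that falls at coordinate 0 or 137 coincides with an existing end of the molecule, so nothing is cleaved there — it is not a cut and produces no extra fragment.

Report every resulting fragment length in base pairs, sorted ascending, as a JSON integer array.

Site scan:
  CdoVI (GTCACT, off=6): starts [24, 45, 108] → cuts [30, 51, 114]
  OquIX (CTTC, off=0): starts [51, 72, 114, 118] → cuts [51, 72, 114, 118]
  NpsIX (TCACG, off=5): starts [66, 84, 91, 122] → cuts [71, 89, 96, 127]
  QalIX (CGAAG, off=3): starts [58, 130] → cuts [61, 133]
  VbrV (GTTTGCC, off=7): starts [2, 12, 35, 98] → cuts [9, 19, 42, 105]

All cut coordinates (distinct, sorted): [9, 19, 30, 42, 51, 61, 71, 72, 89, 96, 105, 114, 118, 127, 133]

Fragment lengths:
  [0,9): 9 bp
  [9,19): 10 bp
  [19,30): 11 bp
  [30,42): 12 bp
  [42,51): 9 bp
  [51,61): 10 bp
  [61,71): 10 bp
  [71,72): 1 bp
  [72,89): 17 bp
  [89,96): 7 bp
  [96,105): 9 bp
  [105,114): 9 bp
  [114,118): 4 bp
  [118,127): 9 bp
  [127,133): 6 bp
  [133,137): 4 bp

[1,4,4,6,7,9,9,9,9,9,10,10,10,11,12,17]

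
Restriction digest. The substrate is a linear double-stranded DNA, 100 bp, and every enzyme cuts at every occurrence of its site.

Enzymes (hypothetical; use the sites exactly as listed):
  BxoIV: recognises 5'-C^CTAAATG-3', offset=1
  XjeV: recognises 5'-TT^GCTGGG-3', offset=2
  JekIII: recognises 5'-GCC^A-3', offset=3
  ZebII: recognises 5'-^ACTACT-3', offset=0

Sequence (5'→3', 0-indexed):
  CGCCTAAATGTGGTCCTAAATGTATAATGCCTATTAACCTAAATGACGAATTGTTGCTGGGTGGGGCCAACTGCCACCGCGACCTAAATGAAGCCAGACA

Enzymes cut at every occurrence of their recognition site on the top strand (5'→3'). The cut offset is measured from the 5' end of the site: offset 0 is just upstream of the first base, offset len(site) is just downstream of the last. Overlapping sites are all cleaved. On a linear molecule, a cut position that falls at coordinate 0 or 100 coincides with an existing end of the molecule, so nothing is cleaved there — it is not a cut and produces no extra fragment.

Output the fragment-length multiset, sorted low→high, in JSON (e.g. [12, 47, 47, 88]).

[3,5,7,8,12,12,13,17,23]

Site scan:
  BxoIV CCTAAATG/1: at [2, 14, 37, 82] ⇒ [3, 15, 38, 83]
  XjeV TTGCTGGG/2: at [53] ⇒ [55]
  JekIII GCCA/3: at [65, 72, 92] ⇒ [68, 75, 95]
  ZebII (ACTACT, off=0): no sites

Pooled cuts: [3, 15, 38, 55, 68, 75, 83, 95]

Fragments:
  [0,3): 3 bp
  [3,15): 12 bp
  [15,38): 23 bp
  [38,55): 17 bp
  [55,68): 13 bp
  [68,75): 7 bp
  [75,83): 8 bp
  [83,95): 12 bp
  [95,100): 5 bp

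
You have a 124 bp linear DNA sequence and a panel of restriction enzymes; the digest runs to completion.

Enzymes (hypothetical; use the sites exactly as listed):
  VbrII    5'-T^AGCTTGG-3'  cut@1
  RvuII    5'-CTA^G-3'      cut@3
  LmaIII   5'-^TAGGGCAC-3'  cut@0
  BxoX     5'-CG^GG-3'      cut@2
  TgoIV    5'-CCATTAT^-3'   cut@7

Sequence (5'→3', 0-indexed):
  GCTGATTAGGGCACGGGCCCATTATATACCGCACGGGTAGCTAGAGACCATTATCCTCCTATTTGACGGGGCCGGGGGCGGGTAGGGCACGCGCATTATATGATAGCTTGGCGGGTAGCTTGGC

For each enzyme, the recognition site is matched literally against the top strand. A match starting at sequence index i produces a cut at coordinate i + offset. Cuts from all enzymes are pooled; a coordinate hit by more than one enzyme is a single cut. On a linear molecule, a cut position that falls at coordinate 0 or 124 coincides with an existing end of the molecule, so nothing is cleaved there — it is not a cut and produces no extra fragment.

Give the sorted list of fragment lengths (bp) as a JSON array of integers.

[2,3,6,6,6,8,8,9,9,10,10,11,14,22]

Scan for sites:
  VbrII TAGCTTGG/1: at [103, 115] ⇒ [104, 116]
  RvuII CTAG/3: at [40] ⇒ [43]
  LmaIII TAGGGCAC/0: at [6, 82] ⇒ [6, 82]
  BxoX CGGG/2: at [13, 33, 66, 72, 78, 111] ⇒ [15, 35, 68, 74, 80, 113]
  TgoIV CCATTAT/7: at [18, 47] ⇒ [25, 54]

All cut coordinates (distinct, sorted): [6, 15, 25, 35, 43, 54, 68, 74, 80, 82, 104, 113, 116]

Fragments:
  [0,6): 6 bp
  [6,15): 9 bp
  [15,25): 10 bp
  [25,35): 10 bp
  [35,43): 8 bp
  [43,54): 11 bp
  [54,68): 14 bp
  [68,74): 6 bp
  [74,80): 6 bp
  [80,82): 2 bp
  [82,104): 22 bp
  [104,113): 9 bp
  [113,116): 3 bp
  [116,124): 8 bp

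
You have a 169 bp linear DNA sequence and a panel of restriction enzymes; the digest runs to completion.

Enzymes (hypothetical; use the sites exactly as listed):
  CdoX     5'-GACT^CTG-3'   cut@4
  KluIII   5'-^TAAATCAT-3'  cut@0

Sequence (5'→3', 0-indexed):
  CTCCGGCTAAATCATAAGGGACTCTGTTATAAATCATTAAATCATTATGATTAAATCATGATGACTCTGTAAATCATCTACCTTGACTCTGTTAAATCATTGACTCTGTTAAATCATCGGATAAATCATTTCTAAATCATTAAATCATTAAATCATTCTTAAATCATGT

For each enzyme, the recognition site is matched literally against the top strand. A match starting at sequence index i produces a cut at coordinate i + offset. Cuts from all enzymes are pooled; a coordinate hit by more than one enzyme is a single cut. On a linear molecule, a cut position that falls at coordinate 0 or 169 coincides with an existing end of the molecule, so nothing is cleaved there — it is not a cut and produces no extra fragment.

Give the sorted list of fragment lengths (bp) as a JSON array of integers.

[3,4,4,6,7,8,8,8,10,11,11,12,13,14,15,16,19]

Per-enzyme occurrences:
  CdoX GACTCTG/4: at [19, 62, 84, 101] ⇒ [23, 66, 88, 105]
  KluIII TAAATCAT/0: at [7, 29, 37, 51, 69, 92, 109, 121, 132, 140, 148, 159] ⇒ [7, 29, 37, 51, 69, 92, 109, 121, 132, 140, 148, 159]

All cut coordinates (distinct, sorted): [7, 23, 29, 37, 51, 66, 69, 88, 92, 105, 109, 121, 132, 140, 148, 159]

Fragment lengths:
  [0,7): 7 bp
  [7,23): 16 bp
  [23,29): 6 bp
  [29,37): 8 bp
  [37,51): 14 bp
  [51,66): 15 bp
  [66,69): 3 bp
  [69,88): 19 bp
  [88,92): 4 bp
  [92,105): 13 bp
  [105,109): 4 bp
  [109,121): 12 bp
  [121,132): 11 bp
  [132,140): 8 bp
  [140,148): 8 bp
  [148,159): 11 bp
  [159,169): 10 bp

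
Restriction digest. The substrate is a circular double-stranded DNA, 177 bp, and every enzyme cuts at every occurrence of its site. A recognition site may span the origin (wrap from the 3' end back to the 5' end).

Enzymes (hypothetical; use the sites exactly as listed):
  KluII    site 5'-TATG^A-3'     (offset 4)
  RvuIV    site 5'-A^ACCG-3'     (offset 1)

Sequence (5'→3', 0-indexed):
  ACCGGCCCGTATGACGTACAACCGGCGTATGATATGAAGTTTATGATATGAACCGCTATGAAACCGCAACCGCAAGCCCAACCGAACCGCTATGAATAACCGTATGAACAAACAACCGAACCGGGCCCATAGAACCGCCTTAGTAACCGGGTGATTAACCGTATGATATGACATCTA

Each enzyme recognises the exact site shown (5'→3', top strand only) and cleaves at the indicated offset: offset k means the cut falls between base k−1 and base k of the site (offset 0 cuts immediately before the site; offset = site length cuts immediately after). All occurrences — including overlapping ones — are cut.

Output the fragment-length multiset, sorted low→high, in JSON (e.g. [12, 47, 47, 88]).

[1,2,4,5,5,5,5,5,6,7,7,8,8,8,9,9,9,11,12,12,12,13,14]

Site scan:
  KluII TATGA/4: at [9, 27, 32, 41, 46, 56, 90, 102, 161, 166] ⇒ [13, 31, 36, 45, 50, 60, 94, 106, 165, 170]
  RvuIV AACCG/1: at [19, 50, 61, 67, 79, 84, 97, 113, 118, 132, 144, 156, 176] ⇒ [0, 20, 51, 62, 68, 80, 85, 98, 114, 119, 133, 145, 157]

Pooled cuts: [0, 13, 20, 31, 36, 45, 50, 51, 60, 62, 68, 80, 85, 94, 98, 106, 114, 119, 133, 145, 157, 165, 170]

Fragment lengths:
  0→13: 13 bp
  13→20: 7 bp
  20→31: 11 bp
  31→36: 5 bp
  36→45: 9 bp
  45→50: 5 bp
  50→51: 1 bp
  51→60: 9 bp
  60→62: 2 bp
  62→68: 6 bp
  68→80: 12 bp
  80→85: 5 bp
  85→94: 9 bp
  94→98: 4 bp
  98→106: 8 bp
  106→114: 8 bp
  114→119: 5 bp
  119→133: 14 bp
  133→145: 12 bp
  145→157: 12 bp
  157→165: 8 bp
  165→170: 5 bp
  170→0 (wrap): 177-170+0 = 7 bp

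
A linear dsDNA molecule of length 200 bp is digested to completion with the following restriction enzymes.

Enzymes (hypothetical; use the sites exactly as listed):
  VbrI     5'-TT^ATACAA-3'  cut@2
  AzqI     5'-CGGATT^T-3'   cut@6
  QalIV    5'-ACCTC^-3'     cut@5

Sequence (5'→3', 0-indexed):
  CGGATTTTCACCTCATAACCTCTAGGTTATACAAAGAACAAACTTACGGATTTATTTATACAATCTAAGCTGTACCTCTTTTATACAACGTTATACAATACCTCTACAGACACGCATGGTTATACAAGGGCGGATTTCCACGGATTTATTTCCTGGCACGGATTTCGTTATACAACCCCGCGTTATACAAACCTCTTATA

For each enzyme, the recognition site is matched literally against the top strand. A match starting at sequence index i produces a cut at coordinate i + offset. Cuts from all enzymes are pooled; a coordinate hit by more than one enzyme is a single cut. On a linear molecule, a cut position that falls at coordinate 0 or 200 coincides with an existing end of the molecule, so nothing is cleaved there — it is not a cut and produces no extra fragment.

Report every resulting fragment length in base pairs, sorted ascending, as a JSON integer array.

Site scan:
  VbrI TTATACAA/2: at [26, 55, 80, 90, 119, 167, 182] ⇒ [28, 57, 82, 92, 121, 169, 184]
  AzqI CGGATTT/6: at [0, 46, 130, 140, 158] ⇒ [6, 52, 136, 146, 164]
  QalIV ACCTC/5: at [9, 17, 73, 99, 190] ⇒ [14, 22, 78, 104, 195]

Pooled cuts: [6, 14, 22, 28, 52, 57, 78, 82, 92, 104, 121, 136, 146, 164, 169, 184, 195]

Fragments:
  [0,6): 6 bp
  [6,14): 8 bp
  [14,22): 8 bp
  [22,28): 6 bp
  [28,52): 24 bp
  [52,57): 5 bp
  [57,78): 21 bp
  [78,82): 4 bp
  [82,92): 10 bp
  [92,104): 12 bp
  [104,121): 17 bp
  [121,136): 15 bp
  [136,146): 10 bp
  [146,164): 18 bp
  [164,169): 5 bp
  [169,184): 15 bp
  [184,195): 11 bp
  [195,200): 5 bp

[4,5,5,5,6,6,8,8,10,10,11,12,15,15,17,18,21,24]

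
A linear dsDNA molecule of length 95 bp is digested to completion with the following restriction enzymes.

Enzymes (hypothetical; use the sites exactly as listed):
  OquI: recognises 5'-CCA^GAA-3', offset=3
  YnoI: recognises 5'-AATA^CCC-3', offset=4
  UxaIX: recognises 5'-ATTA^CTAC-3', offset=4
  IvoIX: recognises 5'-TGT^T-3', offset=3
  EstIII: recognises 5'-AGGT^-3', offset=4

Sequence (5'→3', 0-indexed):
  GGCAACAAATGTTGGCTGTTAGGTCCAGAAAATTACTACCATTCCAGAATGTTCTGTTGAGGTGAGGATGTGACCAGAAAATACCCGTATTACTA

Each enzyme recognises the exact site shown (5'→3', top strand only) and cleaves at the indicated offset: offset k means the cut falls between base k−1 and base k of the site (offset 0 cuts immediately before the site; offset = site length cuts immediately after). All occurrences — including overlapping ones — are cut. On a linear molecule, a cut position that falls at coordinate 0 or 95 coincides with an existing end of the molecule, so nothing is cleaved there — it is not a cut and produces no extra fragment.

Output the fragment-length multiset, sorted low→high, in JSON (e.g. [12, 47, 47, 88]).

Site scan:
  OquI (CCAGAA, off=3): starts [24, 43, 73] → cuts [27, 46, 76]
  YnoI (AATACCC, off=4): starts [79] → cuts [83]
  UxaIX (ATTACTAC, off=4): starts [31] → cuts [35]
  IvoIX (TGTT, off=3): starts [9, 16, 49, 54] → cuts [12, 19, 52, 57]
  EstIII (AGGT, off=4): starts [20, 59] → cuts [24, 63]

Pooled cuts: [12, 19, 24, 27, 35, 46, 52, 57, 63, 76, 83]

Fragment lengths:
  [0,12): 12 bp
  [12,19): 7 bp
  [19,24): 5 bp
  [24,27): 3 bp
  [27,35): 8 bp
  [35,46): 11 bp
  [46,52): 6 bp
  [52,57): 5 bp
  [57,63): 6 bp
  [63,76): 13 bp
  [76,83): 7 bp
  [83,95): 12 bp

[3,5,5,6,6,7,7,8,11,12,12,13]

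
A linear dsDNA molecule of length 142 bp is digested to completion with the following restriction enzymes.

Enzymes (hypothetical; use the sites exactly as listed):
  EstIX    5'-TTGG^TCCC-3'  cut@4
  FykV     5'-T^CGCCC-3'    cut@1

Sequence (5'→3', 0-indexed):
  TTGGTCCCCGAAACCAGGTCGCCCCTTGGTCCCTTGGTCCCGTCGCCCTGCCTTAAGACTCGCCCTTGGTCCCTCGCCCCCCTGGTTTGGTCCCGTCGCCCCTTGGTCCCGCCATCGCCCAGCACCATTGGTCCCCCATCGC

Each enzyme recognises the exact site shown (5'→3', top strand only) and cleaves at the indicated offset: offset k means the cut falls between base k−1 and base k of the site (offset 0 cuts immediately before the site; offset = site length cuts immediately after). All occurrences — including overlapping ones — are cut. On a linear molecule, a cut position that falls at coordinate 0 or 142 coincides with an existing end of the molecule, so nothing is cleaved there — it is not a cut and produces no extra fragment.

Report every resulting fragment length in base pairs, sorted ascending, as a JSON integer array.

Site scan:
  EstIX (TTGGTCCC, off=4): starts [0, 25, 33, 65, 86, 102, 127] → cuts [4, 29, 37, 69, 90, 106, 131]
  FykV (TCGCCC, off=1): starts [18, 42, 59, 73, 95, 114] → cuts [19, 43, 60, 74, 96, 115]

All cut coordinates (distinct, sorted): [4, 19, 29, 37, 43, 60, 69, 74, 90, 96, 106, 115, 131]

Fragment lengths:
  [0,4): 4 bp
  [4,19): 15 bp
  [19,29): 10 bp
  [29,37): 8 bp
  [37,43): 6 bp
  [43,60): 17 bp
  [60,69): 9 bp
  [69,74): 5 bp
  [74,90): 16 bp
  [90,96): 6 bp
  [96,106): 10 bp
  [106,115): 9 bp
  [115,131): 16 bp
  [131,142): 11 bp

[4,5,6,6,8,9,9,10,10,11,15,16,16,17]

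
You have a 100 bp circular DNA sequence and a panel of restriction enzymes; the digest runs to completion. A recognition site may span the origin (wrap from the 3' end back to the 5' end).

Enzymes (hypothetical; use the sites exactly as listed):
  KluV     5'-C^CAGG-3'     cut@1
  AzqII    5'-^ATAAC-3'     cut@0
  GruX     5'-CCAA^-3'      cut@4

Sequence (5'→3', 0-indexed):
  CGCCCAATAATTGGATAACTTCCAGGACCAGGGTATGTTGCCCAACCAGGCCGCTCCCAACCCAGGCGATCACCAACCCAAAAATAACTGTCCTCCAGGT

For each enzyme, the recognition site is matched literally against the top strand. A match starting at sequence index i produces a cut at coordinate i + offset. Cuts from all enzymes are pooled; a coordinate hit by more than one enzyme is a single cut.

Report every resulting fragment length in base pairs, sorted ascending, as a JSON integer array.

[1,2,2,5,6,7,8,12,12,14,14,17]

Site scan:
  KluV CCAGG/1: at [21, 27, 45, 61, 94] ⇒ [22, 28, 46, 62, 95]
  AzqII ATAAC/0: at [14, 83] ⇒ [14, 83]
  GruX CCAA/4: at [3, 41, 56, 72, 77] ⇒ [7, 45, 60, 76, 81]

Pooled cuts: [7, 14, 22, 28, 45, 46, 60, 62, 76, 81, 83, 95]

Fragment lengths:
  7→14: 7 bp
  14→22: 8 bp
  22→28: 6 bp
  28→45: 17 bp
  45→46: 1 bp
  46→60: 14 bp
  60→62: 2 bp
  62→76: 14 bp
  76→81: 5 bp
  81→83: 2 bp
  83→95: 12 bp
  95→7 (wrap): 100-95+7 = 12 bp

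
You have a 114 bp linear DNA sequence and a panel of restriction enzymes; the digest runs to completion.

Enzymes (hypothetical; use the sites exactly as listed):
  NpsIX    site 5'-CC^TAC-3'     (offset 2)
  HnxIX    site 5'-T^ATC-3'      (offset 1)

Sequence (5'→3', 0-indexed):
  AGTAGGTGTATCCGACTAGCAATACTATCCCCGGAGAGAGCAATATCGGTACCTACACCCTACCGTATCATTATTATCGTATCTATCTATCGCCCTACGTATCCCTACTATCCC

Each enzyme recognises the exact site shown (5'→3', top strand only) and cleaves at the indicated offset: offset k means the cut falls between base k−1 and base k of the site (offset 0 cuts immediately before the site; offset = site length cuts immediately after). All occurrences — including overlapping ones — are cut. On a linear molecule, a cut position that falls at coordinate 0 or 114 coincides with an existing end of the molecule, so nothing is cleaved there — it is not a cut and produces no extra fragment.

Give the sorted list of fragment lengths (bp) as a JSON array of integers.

[4,4,4,5,5,5,5,6,7,7,9,9,9,17,18]

Per-enzyme occurrences:
  NpsIX CCTAC/2: at [51, 58, 93, 103] ⇒ [53, 60, 95, 105]
  HnxIX TATC/1: at [8, 25, 43, 65, 74, 79, 83, 87, 99, 108] ⇒ [9, 26, 44, 66, 75, 80, 84, 88, 100, 109]

Pooled cuts: [9, 26, 44, 53, 60, 66, 75, 80, 84, 88, 95, 100, 105, 109]

Fragments:
  [0,9): 9 bp
  [9,26): 17 bp
  [26,44): 18 bp
  [44,53): 9 bp
  [53,60): 7 bp
  [60,66): 6 bp
  [66,75): 9 bp
  [75,80): 5 bp
  [80,84): 4 bp
  [84,88): 4 bp
  [88,95): 7 bp
  [95,100): 5 bp
  [100,105): 5 bp
  [105,109): 4 bp
  [109,114): 5 bp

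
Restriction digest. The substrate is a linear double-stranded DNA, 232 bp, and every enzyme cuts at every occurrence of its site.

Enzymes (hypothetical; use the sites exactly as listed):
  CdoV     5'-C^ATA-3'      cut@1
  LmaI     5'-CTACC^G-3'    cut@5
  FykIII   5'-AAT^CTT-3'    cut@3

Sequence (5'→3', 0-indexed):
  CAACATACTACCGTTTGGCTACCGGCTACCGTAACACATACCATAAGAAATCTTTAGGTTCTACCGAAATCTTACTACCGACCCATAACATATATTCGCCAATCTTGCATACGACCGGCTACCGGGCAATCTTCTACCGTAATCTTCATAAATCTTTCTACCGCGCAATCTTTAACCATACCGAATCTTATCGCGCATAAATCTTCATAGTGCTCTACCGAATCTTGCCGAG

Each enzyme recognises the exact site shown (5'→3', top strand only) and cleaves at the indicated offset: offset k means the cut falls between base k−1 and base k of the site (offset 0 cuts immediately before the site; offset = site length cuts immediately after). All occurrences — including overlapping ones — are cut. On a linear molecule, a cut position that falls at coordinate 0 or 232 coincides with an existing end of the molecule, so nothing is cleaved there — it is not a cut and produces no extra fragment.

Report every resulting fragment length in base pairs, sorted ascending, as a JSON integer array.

Site scan:
  CdoV CATA/1: at [3, 36, 41, 83, 88, 107, 146, 176, 195, 205] ⇒ [4, 37, 42, 84, 89, 108, 147, 177, 196, 206]
  LmaI CTACCG/5: at [7, 18, 25, 60, 74, 118, 133, 157, 214] ⇒ [12, 23, 30, 65, 79, 123, 138, 162, 219]
  FykIII AATCTT/3: at [48, 67, 100, 127, 140, 150, 166, 183, 199, 220] ⇒ [51, 70, 103, 130, 143, 153, 169, 186, 202, 223]

All cut coordinates (distinct, sorted): [4, 12, 23, 30, 37, 42, 51, 65, 70, 79, 84, 89, 103, 108, 123, 130, 138, 143, 147, 153, 162, 169, 177, 186, 196, 202, 206, 219, 223]

Fragments:
  [0,4): 4 bp
  [4,12): 8 bp
  [12,23): 11 bp
  [23,30): 7 bp
  [30,37): 7 bp
  [37,42): 5 bp
  [42,51): 9 bp
  [51,65): 14 bp
  [65,70): 5 bp
  [70,79): 9 bp
  [79,84): 5 bp
  [84,89): 5 bp
  [89,103): 14 bp
  [103,108): 5 bp
  [108,123): 15 bp
  [123,130): 7 bp
  [130,138): 8 bp
  [138,143): 5 bp
  [143,147): 4 bp
  [147,153): 6 bp
  [153,162): 9 bp
  [162,169): 7 bp
  [169,177): 8 bp
  [177,186): 9 bp
  [186,196): 10 bp
  [196,202): 6 bp
  [202,206): 4 bp
  [206,219): 13 bp
  [219,223): 4 bp
  [223,232): 9 bp

[4,4,4,4,5,5,5,5,5,5,6,6,7,7,7,7,8,8,8,9,9,9,9,9,10,11,13,14,14,15]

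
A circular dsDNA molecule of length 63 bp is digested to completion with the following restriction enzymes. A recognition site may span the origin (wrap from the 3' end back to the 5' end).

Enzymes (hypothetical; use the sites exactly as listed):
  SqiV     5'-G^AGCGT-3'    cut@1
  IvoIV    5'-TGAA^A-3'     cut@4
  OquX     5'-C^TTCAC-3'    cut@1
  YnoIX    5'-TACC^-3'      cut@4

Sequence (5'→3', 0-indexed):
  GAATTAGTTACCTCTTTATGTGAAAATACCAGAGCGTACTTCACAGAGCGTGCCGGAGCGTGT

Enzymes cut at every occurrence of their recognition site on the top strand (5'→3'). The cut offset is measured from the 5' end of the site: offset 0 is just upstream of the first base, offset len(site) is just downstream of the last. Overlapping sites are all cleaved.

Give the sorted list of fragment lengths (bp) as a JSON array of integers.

[2,6,7,7,10,12,19]

Per-enzyme occurrences:
  SqiV (GAGCGT, off=1): starts [31, 45, 55] → cuts [32, 46, 56]
  IvoIV (TGAAA, off=4): starts [20] → cuts [24]
  OquX (CTTCAC, off=1): starts [38] → cuts [39]
  YnoIX (TACC, off=4): starts [8, 26] → cuts [12, 30]

All cut coordinates (distinct, sorted): [12, 24, 30, 32, 39, 46, 56]

Fragments:
  12→24: 12 bp
  24→30: 6 bp
  30→32: 2 bp
  32→39: 7 bp
  39→46: 7 bp
  46→56: 10 bp
  56→12 (wrap): 63-56+12 = 19 bp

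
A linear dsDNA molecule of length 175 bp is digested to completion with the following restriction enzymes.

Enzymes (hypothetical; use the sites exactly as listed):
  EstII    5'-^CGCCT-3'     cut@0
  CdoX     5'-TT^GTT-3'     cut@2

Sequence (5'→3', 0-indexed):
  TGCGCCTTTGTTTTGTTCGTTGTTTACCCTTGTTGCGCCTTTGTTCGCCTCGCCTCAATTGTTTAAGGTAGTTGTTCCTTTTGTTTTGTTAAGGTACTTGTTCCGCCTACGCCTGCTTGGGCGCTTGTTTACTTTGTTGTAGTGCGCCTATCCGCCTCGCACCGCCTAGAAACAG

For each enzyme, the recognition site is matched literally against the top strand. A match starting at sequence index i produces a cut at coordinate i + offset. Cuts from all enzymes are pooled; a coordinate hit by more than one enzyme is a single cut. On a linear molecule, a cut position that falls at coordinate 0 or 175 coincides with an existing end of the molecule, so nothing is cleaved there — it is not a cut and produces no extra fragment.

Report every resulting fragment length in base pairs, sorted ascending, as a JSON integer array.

Site scan:
  EstII (CGCCT, off=0): starts [2, 35, 45, 50, 103, 109, 144, 152, 162] → cuts [2, 35, 45, 50, 103, 109, 144, 152, 162]
  CdoX (TTGTT, off=2): starts [7, 12, 19, 29, 40, 58, 71, 80, 85, 97, 124, 133] → cuts [9, 14, 21, 31, 42, 60, 73, 82, 87, 99, 126, 135]

All cut coordinates (distinct, sorted): [2, 9, 14, 21, 31, 35, 42, 45, 50, 60, 73, 82, 87, 99, 103, 109, 126, 135, 144, 152, 162]

Fragment lengths:
  [0,2): 2 bp
  [2,9): 7 bp
  [9,14): 5 bp
  [14,21): 7 bp
  [21,31): 10 bp
  [31,35): 4 bp
  [35,42): 7 bp
  [42,45): 3 bp
  [45,50): 5 bp
  [50,60): 10 bp
  [60,73): 13 bp
  [73,82): 9 bp
  [82,87): 5 bp
  [87,99): 12 bp
  [99,103): 4 bp
  [103,109): 6 bp
  [109,126): 17 bp
  [126,135): 9 bp
  [135,144): 9 bp
  [144,152): 8 bp
  [152,162): 10 bp
  [162,175): 13 bp

[2,3,4,4,5,5,5,6,7,7,7,8,9,9,9,10,10,10,12,13,13,17]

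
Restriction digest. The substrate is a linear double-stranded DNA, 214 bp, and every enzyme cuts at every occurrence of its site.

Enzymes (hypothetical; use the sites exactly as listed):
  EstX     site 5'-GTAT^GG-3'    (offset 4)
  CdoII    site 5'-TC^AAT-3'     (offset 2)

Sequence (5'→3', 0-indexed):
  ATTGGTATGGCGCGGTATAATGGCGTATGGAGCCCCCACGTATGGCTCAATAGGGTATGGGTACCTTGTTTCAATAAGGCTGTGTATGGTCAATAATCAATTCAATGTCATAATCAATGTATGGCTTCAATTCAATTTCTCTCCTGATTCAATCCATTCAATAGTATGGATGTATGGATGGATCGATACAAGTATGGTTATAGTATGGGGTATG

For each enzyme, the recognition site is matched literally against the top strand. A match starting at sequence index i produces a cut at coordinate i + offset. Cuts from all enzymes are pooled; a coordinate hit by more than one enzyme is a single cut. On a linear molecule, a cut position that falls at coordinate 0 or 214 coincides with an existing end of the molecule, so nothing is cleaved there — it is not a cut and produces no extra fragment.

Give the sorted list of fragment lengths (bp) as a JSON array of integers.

Scan for sites:
  EstX GTATGG/4: at [4, 24, 39, 54, 83, 118, 163, 171, 191, 202] ⇒ [8, 28, 43, 58, 87, 122, 167, 175, 195, 206]
  CdoII TCAAT/2: at [46, 70, 89, 96, 101, 113, 126, 131, 148, 157] ⇒ [48, 72, 91, 98, 103, 115, 128, 133, 150, 159]

All cut coordinates (distinct, sorted): [8, 28, 43, 48, 58, 72, 87, 91, 98, 103, 115, 122, 128, 133, 150, 159, 167, 175, 195, 206]

Fragment lengths:
  [0,8): 8 bp
  [8,28): 20 bp
  [28,43): 15 bp
  [43,48): 5 bp
  [48,58): 10 bp
  [58,72): 14 bp
  [72,87): 15 bp
  [87,91): 4 bp
  [91,98): 7 bp
  [98,103): 5 bp
  [103,115): 12 bp
  [115,122): 7 bp
  [122,128): 6 bp
  [128,133): 5 bp
  [133,150): 17 bp
  [150,159): 9 bp
  [159,167): 8 bp
  [167,175): 8 bp
  [175,195): 20 bp
  [195,206): 11 bp
  [206,214): 8 bp

[4,5,5,5,6,7,7,8,8,8,8,9,10,11,12,14,15,15,17,20,20]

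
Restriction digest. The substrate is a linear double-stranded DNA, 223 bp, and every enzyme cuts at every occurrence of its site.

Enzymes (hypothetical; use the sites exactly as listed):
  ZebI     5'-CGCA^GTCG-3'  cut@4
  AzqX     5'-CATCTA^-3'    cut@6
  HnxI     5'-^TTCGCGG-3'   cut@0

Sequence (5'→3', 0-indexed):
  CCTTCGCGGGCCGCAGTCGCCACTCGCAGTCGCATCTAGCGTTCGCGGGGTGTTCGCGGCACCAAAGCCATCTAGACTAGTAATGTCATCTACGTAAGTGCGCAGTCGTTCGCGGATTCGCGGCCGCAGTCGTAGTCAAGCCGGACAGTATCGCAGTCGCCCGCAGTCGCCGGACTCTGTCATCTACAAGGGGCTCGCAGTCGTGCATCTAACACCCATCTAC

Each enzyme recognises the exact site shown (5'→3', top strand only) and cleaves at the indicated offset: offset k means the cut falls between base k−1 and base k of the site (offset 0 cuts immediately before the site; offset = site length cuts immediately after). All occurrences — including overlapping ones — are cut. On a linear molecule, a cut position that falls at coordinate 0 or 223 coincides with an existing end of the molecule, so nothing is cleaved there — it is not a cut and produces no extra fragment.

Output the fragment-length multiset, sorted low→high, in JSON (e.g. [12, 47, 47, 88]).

Scan for sites:
  ZebI CGCAGTCG/4: at [11, 24, 100, 124, 151, 161, 195] ⇒ [15, 28, 104, 128, 155, 165, 199]
  AzqX CATCTA/6: at [32, 68, 86, 180, 205, 216] ⇒ [38, 74, 92, 186, 211, 222]
  HnxI TTCGCGG/0: at [2, 41, 52, 108, 116] ⇒ [2, 41, 52, 108, 116]

Pooled cuts: [2, 15, 28, 38, 41, 52, 74, 92, 104, 108, 116, 128, 155, 165, 186, 199, 211, 222]

Fragments:
  [0,2): 2 bp
  [2,15): 13 bp
  [15,28): 13 bp
  [28,38): 10 bp
  [38,41): 3 bp
  [41,52): 11 bp
  [52,74): 22 bp
  [74,92): 18 bp
  [92,104): 12 bp
  [104,108): 4 bp
  [108,116): 8 bp
  [116,128): 12 bp
  [128,155): 27 bp
  [155,165): 10 bp
  [165,186): 21 bp
  [186,199): 13 bp
  [199,211): 12 bp
  [211,222): 11 bp
  [222,223): 1 bp

[1,2,3,4,8,10,10,11,11,12,12,12,13,13,13,18,21,22,27]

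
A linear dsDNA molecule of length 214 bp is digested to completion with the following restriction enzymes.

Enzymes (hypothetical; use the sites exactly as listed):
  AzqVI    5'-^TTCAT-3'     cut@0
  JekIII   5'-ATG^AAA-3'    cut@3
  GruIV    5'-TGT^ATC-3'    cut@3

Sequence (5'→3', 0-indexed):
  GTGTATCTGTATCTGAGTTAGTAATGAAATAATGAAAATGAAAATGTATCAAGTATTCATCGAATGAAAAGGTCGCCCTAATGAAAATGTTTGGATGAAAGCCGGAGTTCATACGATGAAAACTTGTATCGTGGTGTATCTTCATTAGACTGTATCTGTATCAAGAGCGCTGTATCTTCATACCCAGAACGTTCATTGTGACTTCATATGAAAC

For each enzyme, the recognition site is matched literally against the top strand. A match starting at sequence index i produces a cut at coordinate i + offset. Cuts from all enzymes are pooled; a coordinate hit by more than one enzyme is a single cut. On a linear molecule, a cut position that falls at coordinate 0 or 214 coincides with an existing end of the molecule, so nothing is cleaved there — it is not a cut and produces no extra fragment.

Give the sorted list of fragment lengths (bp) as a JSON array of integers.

[3,3,4,4,6,6,6,7,8,8,8,9,10,10,11,11,11,13,14,14,15,16,17]

Site scan:
  AzqVI TTCAT/0: at [55, 107, 140, 176, 191, 202] ⇒ [55, 107, 140, 176, 191, 202]
  JekIII ATGAAA/3: at [23, 31, 37, 63, 80, 94, 115, 207] ⇒ [26, 34, 40, 66, 83, 97, 118, 210]
  GruIV TGTATC/3: at [1, 7, 44, 124, 134, 150, 156, 170] ⇒ [4, 10, 47, 127, 137, 153, 159, 173]

All cut coordinates (distinct, sorted): [4, 10, 26, 34, 40, 47, 55, 66, 83, 97, 107, 118, 127, 137, 140, 153, 159, 173, 176, 191, 202, 210]

Fragments:
  [0,4): 4 bp
  [4,10): 6 bp
  [10,26): 16 bp
  [26,34): 8 bp
  [34,40): 6 bp
  [40,47): 7 bp
  [47,55): 8 bp
  [55,66): 11 bp
  [66,83): 17 bp
  [83,97): 14 bp
  [97,107): 10 bp
  [107,118): 11 bp
  [118,127): 9 bp
  [127,137): 10 bp
  [137,140): 3 bp
  [140,153): 13 bp
  [153,159): 6 bp
  [159,173): 14 bp
  [173,176): 3 bp
  [176,191): 15 bp
  [191,202): 11 bp
  [202,210): 8 bp
  [210,214): 4 bp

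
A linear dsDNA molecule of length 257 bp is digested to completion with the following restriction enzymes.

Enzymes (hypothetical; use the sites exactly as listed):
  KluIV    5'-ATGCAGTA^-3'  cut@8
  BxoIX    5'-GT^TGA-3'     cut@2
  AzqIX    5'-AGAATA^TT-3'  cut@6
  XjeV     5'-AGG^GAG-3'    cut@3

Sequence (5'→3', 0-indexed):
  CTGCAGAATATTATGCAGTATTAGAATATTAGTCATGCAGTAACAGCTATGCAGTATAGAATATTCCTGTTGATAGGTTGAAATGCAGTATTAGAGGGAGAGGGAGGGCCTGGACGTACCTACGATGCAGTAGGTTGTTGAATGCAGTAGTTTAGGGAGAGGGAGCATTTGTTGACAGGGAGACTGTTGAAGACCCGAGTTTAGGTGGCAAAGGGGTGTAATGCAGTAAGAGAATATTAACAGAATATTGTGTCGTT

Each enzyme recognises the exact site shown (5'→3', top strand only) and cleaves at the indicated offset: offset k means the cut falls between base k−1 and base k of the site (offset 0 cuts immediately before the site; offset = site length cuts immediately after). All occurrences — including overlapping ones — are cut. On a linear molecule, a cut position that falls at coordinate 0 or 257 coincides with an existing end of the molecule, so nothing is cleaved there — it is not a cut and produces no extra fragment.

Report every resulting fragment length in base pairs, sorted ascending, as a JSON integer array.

Scan for sites:
  KluIV ATGCAGTA/8: at [12, 34, 48, 82, 124, 141, 220] ⇒ [20, 42, 56, 90, 132, 149, 228]
  BxoIX GTTGA/2: at [68, 76, 136, 170, 185] ⇒ [70, 78, 138, 172, 187]
  AzqIX AGAATATT/6: at [4, 22, 57, 230, 241] ⇒ [10, 28, 63, 236, 247]
  XjeV AGGGAG/3: at [94, 100, 153, 159, 176] ⇒ [97, 103, 156, 162, 179]

All cut coordinates (distinct, sorted): [10, 20, 28, 42, 56, 63, 70, 78, 90, 97, 103, 132, 138, 149, 156, 162, 172, 179, 187, 228, 236, 247]

Fragment lengths:
  [0,10): 10 bp
  [10,20): 10 bp
  [20,28): 8 bp
  [28,42): 14 bp
  [42,56): 14 bp
  [56,63): 7 bp
  [63,70): 7 bp
  [70,78): 8 bp
  [78,90): 12 bp
  [90,97): 7 bp
  [97,103): 6 bp
  [103,132): 29 bp
  [132,138): 6 bp
  [138,149): 11 bp
  [149,156): 7 bp
  [156,162): 6 bp
  [162,172): 10 bp
  [172,179): 7 bp
  [179,187): 8 bp
  [187,228): 41 bp
  [228,236): 8 bp
  [236,247): 11 bp
  [247,257): 10 bp

[6,6,6,7,7,7,7,7,8,8,8,8,10,10,10,10,11,11,12,14,14,29,41]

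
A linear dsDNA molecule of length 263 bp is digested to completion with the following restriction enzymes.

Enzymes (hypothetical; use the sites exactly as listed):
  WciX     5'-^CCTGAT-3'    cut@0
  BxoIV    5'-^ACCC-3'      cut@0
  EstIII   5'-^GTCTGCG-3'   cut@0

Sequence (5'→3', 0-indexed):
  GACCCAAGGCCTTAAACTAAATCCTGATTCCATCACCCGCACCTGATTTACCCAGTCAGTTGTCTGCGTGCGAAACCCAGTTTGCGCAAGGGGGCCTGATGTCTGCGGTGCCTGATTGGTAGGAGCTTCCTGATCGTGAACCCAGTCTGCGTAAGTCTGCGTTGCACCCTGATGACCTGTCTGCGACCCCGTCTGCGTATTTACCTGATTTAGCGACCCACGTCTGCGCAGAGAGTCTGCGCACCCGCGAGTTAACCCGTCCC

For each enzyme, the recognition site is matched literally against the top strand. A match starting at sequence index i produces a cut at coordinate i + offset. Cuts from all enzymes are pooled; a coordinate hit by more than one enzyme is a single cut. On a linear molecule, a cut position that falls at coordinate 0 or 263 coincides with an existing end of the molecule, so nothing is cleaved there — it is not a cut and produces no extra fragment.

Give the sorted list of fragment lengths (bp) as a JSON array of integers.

Per-enzyme occurrences:
  WciX (CCTGAT, off=0): starts [22, 41, 94, 110, 128, 167, 203] → cuts [22, 41, 94, 110, 128, 167, 203]
  BxoIV (ACCC, off=0): starts [1, 34, 49, 74, 139, 165, 185, 215, 242, 254] → cuts [1, 34, 49, 74, 139, 165, 185, 215, 242, 254]
  EstIII (GTCTGCG, off=0): starts [61, 100, 144, 154, 178, 190, 221, 234] → cuts [61, 100, 144, 154, 178, 190, 221, 234]

All cut coordinates (distinct, sorted): [1, 22, 34, 41, 49, 61, 74, 94, 100, 110, 128, 139, 144, 154, 165, 167, 178, 185, 190, 203, 215, 221, 234, 242, 254]

Fragments:
  [0,1): 1 bp
  [1,22): 21 bp
  [22,34): 12 bp
  [34,41): 7 bp
  [41,49): 8 bp
  [49,61): 12 bp
  [61,74): 13 bp
  [74,94): 20 bp
  [94,100): 6 bp
  [100,110): 10 bp
  [110,128): 18 bp
  [128,139): 11 bp
  [139,144): 5 bp
  [144,154): 10 bp
  [154,165): 11 bp
  [165,167): 2 bp
  [167,178): 11 bp
  [178,185): 7 bp
  [185,190): 5 bp
  [190,203): 13 bp
  [203,215): 12 bp
  [215,221): 6 bp
  [221,234): 13 bp
  [234,242): 8 bp
  [242,254): 12 bp
  [254,263): 9 bp

[1,2,5,5,6,6,7,7,8,8,9,10,10,11,11,11,12,12,12,12,13,13,13,18,20,21]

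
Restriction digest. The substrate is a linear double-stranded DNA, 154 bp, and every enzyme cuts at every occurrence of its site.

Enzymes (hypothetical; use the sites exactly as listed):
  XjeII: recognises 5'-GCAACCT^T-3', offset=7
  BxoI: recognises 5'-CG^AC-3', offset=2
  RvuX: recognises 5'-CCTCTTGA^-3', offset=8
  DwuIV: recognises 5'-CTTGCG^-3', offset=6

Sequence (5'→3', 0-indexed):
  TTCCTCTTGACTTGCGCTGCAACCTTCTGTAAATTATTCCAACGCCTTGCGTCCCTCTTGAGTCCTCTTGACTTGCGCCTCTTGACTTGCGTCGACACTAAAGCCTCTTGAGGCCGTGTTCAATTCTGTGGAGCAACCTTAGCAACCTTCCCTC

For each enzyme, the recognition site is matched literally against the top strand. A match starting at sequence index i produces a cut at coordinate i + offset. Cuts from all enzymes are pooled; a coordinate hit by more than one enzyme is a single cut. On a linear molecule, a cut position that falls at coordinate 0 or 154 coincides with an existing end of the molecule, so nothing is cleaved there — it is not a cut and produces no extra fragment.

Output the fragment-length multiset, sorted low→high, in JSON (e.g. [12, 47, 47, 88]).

Scan for sites:
  XjeII (GCAACCTT, off=7): starts [18, 132, 141] → cuts [25, 139, 148]
  BxoI (CGAC, off=2): starts [92] → cuts [94]
  RvuX (CCTCTTGA, off=8): starts [2, 53, 63, 77, 103] → cuts [10, 61, 71, 85, 111]
  DwuIV (CTTGCG, off=6): starts [10, 45, 71, 85] → cuts [16, 51, 77, 91]

All cut coordinates (distinct, sorted): [10, 16, 25, 51, 61, 71, 77, 85, 91, 94, 111, 139, 148]

Fragment lengths:
  [0,10): 10 bp
  [10,16): 6 bp
  [16,25): 9 bp
  [25,51): 26 bp
  [51,61): 10 bp
  [61,71): 10 bp
  [71,77): 6 bp
  [77,85): 8 bp
  [85,91): 6 bp
  [91,94): 3 bp
  [94,111): 17 bp
  [111,139): 28 bp
  [139,148): 9 bp
  [148,154): 6 bp

[3,6,6,6,6,8,9,9,10,10,10,17,26,28]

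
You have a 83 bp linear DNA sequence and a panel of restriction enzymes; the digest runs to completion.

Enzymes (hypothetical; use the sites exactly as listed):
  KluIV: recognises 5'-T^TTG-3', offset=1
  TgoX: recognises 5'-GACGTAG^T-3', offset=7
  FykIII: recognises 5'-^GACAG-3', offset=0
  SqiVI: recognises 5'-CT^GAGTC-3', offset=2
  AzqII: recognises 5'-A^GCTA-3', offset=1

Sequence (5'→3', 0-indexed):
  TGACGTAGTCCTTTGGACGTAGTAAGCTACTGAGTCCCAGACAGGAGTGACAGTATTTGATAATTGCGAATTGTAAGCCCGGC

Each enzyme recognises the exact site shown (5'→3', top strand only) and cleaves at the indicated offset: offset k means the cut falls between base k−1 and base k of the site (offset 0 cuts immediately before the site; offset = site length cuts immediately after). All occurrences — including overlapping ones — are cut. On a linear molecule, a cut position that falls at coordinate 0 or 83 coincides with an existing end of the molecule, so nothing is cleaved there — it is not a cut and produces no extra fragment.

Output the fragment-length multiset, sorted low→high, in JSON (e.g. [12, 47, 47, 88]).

Per-enzyme occurrences:
  KluIV (TTTG, off=1): starts [11, 55] → cuts [12, 56]
  TgoX (GACGTAGT, off=7): starts [1, 15] → cuts [8, 22]
  FykIII (GACAG, off=0): starts [39, 48] → cuts [39, 48]
  SqiVI (CTGAGTC, off=2): starts [29] → cuts [31]
  AzqII (AGCTA, off=1): starts [24] → cuts [25]

Pooled cuts: [8, 12, 22, 25, 31, 39, 48, 56]

Fragments:
  [0,8): 8 bp
  [8,12): 4 bp
  [12,22): 10 bp
  [22,25): 3 bp
  [25,31): 6 bp
  [31,39): 8 bp
  [39,48): 9 bp
  [48,56): 8 bp
  [56,83): 27 bp

[3,4,6,8,8,8,9,10,27]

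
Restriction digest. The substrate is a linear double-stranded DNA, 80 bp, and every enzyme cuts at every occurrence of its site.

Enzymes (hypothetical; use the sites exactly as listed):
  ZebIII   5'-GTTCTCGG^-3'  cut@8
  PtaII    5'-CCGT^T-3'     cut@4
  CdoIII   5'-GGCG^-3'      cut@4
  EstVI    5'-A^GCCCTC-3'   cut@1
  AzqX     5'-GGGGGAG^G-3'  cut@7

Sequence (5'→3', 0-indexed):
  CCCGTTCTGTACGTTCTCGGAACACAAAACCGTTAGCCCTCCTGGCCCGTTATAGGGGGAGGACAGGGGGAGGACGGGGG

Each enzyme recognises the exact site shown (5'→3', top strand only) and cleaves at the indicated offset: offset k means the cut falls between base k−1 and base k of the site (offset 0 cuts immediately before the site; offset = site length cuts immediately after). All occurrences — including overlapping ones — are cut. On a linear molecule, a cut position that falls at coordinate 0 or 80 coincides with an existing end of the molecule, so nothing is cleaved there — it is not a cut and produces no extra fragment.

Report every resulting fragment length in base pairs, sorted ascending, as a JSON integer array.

Site scan:
  ZebIII (GTTCTCGG, off=8): starts [12] → cuts [20]
  PtaII (CCGTT, off=4): starts [1, 29, 46] → cuts [5, 33, 50]
  CdoIII (GGCG, off=4): no sites
  EstVI (AGCCCTC, off=1): starts [34] → cuts [35]
  AzqX (GGGGGAGG, off=7): starts [54, 65] → cuts [61, 72]

All cut coordinates (distinct, sorted): [5, 20, 33, 35, 50, 61, 72]

Fragment lengths:
  [0,5): 5 bp
  [5,20): 15 bp
  [20,33): 13 bp
  [33,35): 2 bp
  [35,50): 15 bp
  [50,61): 11 bp
  [61,72): 11 bp
  [72,80): 8 bp

[2,5,8,11,11,13,15,15]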